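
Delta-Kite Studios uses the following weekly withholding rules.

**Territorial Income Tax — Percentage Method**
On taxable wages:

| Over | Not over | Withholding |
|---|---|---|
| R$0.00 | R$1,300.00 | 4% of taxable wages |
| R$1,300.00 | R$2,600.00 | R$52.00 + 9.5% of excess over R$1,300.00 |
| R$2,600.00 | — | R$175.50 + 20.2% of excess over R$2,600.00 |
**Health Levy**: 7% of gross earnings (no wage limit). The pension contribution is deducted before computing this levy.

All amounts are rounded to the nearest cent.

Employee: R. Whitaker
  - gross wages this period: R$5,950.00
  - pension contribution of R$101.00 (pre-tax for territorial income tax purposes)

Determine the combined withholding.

Territorial Income Tax: taxable = R$5,950.00 − R$101.00 = R$5,849.00
  R$175.50 + 20.2% × (R$5,849.00 − R$2,600.00) = R$175.50 + 20.2% × R$3,249.00 = R$831.80
Health Levy: 7% × R$5,849.00 = R$409.43
Total: R$831.80 + R$409.43 = R$1,241.23

R$1,241.23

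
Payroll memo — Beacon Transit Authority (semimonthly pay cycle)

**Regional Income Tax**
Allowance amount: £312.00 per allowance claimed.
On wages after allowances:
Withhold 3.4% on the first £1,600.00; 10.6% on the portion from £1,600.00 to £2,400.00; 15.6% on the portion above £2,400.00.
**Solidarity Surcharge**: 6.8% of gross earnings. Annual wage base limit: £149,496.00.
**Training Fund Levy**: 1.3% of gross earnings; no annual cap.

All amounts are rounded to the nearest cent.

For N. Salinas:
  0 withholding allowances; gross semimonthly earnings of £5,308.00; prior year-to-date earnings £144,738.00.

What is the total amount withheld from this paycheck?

£985.39

Regional Income Tax: taxable = £5,308.00
  £139.20 + 15.6% × (£5,308.00 − £2,400.00) = £139.20 + 15.6% × £2,908.00 = £592.85
Solidarity Surcharge: cap £149,496.00 − YTD £144,738.00 = £4,758.00 subject; 6.8% × £4,758.00 = £323.54
Training Fund Levy: 1.3% × £5,308.00 = £69.00
Total: £592.85 + £323.54 + £69.00 = £985.39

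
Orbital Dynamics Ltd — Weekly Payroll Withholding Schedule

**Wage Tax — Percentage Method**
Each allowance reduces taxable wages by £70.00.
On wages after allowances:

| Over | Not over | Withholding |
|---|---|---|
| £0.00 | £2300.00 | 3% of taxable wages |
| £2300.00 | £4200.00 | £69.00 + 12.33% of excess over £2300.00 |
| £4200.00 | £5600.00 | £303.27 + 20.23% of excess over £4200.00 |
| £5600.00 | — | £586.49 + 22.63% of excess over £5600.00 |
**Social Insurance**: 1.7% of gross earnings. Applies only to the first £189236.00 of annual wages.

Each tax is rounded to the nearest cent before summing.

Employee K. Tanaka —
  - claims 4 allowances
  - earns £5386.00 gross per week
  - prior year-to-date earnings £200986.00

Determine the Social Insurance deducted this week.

£0.00

Social Insurance: YTD £200986.00 ≥ cap £189236.00 → £0.00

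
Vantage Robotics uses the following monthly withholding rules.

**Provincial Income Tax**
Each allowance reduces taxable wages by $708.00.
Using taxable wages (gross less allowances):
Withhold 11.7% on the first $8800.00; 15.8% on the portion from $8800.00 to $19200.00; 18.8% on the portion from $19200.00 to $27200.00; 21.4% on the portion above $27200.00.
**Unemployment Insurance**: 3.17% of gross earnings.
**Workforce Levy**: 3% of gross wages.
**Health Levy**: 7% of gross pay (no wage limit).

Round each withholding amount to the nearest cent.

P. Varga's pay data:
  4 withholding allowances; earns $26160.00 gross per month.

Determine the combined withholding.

Provincial Income Tax: taxable = $26160.00 − 4×$708.00 = $23328.00
  $2672.80 + 18.8% × ($23328.00 − $19200.00) = $2672.80 + 18.8% × $4128.00 = $3448.86
Unemployment Insurance: 3.17% × $26160.00 = $829.27
Workforce Levy: 3% × $26160.00 = $784.80
Health Levy: 7% × $26160.00 = $1831.20
Total: $3448.86 + $829.27 + $784.80 + $1831.20 = $6894.13

$6894.13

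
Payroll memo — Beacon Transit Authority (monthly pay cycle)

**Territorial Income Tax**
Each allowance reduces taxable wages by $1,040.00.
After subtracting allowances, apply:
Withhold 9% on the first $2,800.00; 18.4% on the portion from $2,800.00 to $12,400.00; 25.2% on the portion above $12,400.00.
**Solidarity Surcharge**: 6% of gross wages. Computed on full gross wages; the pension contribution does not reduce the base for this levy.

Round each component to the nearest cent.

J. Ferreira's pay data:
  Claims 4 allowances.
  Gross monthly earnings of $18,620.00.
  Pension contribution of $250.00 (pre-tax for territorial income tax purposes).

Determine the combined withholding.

Territorial Income Tax: taxable = $18,620.00 − $250.00 − 4×$1,040.00 = $14,210.00
  $2,018.40 + 25.2% × ($14,210.00 − $12,400.00) = $2,018.40 + 25.2% × $1,810.00 = $2,474.52
Solidarity Surcharge: 6% × $18,620.00 = $1,117.20
Total: $2,474.52 + $1,117.20 = $3,591.72

$3,591.72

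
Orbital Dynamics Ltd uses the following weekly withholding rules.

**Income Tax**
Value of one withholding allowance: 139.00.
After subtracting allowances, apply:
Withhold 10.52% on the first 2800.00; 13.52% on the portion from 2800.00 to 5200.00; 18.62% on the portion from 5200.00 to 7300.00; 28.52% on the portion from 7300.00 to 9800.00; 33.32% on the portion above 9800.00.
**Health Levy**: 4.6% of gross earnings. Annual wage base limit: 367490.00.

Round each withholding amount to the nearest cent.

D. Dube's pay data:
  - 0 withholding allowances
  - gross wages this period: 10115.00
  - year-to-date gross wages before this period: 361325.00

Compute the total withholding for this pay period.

2111.61

Income Tax: taxable = 10115.00
  1723.06 + 33.32% × (10115.00 − 9800.00) = 1723.06 + 33.32% × 315.00 = 1828.02
Health Levy: cap 367490.00 − YTD 361325.00 = 6165.00 subject; 4.6% × 6165.00 = 283.59
Total: 1828.02 + 283.59 = 2111.61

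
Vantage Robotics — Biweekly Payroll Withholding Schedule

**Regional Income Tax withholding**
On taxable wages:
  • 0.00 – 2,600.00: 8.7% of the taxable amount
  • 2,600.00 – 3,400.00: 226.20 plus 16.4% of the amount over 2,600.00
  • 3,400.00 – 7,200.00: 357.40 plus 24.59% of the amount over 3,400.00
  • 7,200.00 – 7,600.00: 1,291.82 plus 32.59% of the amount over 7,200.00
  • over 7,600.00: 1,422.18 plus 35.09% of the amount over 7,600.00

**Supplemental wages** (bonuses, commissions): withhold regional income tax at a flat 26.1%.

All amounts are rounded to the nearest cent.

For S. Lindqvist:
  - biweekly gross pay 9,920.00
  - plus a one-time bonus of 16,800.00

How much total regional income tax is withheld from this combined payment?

6,621.07

Regional Income Tax: taxable = 9,920.00
  1,422.18 + 35.09% × (9,920.00 − 7,600.00) = 1,422.18 + 35.09% × 2,320.00 = 2,236.27
Supplemental (26.1% flat on bonus): 26.1% × 16,800.00 = 4,384.80
Total regional income tax: 2,236.27 + 4,384.80 = 6,621.07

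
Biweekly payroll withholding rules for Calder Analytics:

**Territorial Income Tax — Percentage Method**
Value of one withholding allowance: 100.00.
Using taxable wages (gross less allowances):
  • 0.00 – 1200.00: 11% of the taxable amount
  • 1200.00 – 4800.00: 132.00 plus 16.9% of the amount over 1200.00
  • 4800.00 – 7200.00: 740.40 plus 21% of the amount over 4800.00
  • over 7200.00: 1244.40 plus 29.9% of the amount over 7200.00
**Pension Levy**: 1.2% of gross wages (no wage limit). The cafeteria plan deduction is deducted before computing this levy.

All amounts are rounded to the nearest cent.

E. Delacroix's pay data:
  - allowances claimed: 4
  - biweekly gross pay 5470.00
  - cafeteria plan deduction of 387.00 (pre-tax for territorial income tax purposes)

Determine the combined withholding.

781.63

Territorial Income Tax: taxable = 5470.00 − 387.00 − 4×100.00 = 4683.00
  132.00 + 16.9% × (4683.00 − 1200.00) = 132.00 + 16.9% × 3483.00 = 720.63
Pension Levy: 1.2% × 5083.00 = 61.00
Total: 720.63 + 61.00 = 781.63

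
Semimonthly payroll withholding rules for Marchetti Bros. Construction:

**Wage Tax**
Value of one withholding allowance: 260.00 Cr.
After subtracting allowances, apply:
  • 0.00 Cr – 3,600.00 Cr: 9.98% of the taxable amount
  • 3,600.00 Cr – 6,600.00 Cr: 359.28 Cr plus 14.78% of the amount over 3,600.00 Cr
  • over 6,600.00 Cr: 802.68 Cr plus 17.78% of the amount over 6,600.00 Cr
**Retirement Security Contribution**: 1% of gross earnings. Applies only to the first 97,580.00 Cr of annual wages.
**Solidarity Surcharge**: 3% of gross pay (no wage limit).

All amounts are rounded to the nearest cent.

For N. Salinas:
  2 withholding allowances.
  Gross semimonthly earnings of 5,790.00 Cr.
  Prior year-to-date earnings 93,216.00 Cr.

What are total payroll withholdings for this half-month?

823.45 Cr

Wage Tax: taxable = 5,790.00 Cr − 2×260.00 Cr = 5,270.00 Cr
  359.28 Cr + 14.78% × (5,270.00 Cr − 3,600.00 Cr) = 359.28 Cr + 14.78% × 1,670.00 Cr = 606.11 Cr
Retirement Security Contribution: cap 97,580.00 Cr − YTD 93,216.00 Cr = 4,364.00 Cr subject; 1% × 4,364.00 Cr = 43.64 Cr
Solidarity Surcharge: 3% × 5,790.00 Cr = 173.70 Cr
Total: 606.11 Cr + 43.64 Cr + 173.70 Cr = 823.45 Cr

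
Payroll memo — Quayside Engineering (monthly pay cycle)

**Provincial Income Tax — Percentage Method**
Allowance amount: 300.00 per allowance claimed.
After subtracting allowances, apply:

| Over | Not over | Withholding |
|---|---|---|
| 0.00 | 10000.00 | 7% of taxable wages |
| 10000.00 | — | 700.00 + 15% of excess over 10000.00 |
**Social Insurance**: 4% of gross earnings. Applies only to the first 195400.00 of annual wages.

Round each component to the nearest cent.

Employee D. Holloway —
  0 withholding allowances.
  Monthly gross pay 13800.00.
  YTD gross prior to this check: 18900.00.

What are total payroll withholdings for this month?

1822.00

Provincial Income Tax: taxable = 13800.00
  700.00 + 15% × (13800.00 − 10000.00) = 700.00 + 15% × 3800.00 = 1270.00
Social Insurance: 4% × 13800.00 = 552.00
Total: 1270.00 + 552.00 = 1822.00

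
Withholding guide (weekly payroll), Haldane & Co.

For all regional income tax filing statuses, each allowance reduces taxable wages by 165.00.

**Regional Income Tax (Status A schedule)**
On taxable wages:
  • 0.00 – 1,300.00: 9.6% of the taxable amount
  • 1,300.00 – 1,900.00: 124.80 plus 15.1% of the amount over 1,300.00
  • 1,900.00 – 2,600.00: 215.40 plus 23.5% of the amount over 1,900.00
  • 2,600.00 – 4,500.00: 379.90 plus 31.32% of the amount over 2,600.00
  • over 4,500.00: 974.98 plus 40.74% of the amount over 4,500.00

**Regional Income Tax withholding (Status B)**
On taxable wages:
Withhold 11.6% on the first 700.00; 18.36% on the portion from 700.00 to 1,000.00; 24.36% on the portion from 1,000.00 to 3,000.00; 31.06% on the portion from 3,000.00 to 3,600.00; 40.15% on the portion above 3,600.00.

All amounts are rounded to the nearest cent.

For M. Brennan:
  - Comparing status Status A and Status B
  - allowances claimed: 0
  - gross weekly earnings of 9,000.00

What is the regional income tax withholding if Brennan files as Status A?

2,808.28

Regional Income Tax (Status A): taxable = 9,000.00
  974.98 + 40.74% × (9,000.00 − 4,500.00) = 974.98 + 40.74% × 4,500.00 = 2,808.28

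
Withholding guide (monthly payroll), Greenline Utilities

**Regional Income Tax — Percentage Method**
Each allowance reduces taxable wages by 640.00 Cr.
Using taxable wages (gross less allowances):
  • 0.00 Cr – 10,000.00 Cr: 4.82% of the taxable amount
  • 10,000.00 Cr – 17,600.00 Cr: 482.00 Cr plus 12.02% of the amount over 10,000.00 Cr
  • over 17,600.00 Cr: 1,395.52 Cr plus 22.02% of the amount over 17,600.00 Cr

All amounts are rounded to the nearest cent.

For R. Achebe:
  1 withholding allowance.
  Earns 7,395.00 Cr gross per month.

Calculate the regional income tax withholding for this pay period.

325.59 Cr

Regional Income Tax: taxable = 7,395.00 Cr − 1×640.00 Cr = 6,755.00 Cr
  4.82% × 6,755.00 Cr = 325.59 Cr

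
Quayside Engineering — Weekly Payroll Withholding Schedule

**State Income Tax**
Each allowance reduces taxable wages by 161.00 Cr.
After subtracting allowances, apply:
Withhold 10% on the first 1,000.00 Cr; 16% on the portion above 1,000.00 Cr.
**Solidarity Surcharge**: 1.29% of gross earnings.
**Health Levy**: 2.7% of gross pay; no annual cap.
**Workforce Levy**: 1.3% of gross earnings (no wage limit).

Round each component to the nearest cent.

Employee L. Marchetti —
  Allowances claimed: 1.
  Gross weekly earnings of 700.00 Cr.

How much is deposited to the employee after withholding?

State Income Tax: taxable = 700.00 Cr − 1×161.00 Cr = 539.00 Cr
  10% × 539.00 Cr = 53.90 Cr
Solidarity Surcharge: 1.29% × 700.00 Cr = 9.03 Cr
Health Levy: 2.7% × 700.00 Cr = 18.90 Cr
Workforce Levy: 1.3% × 700.00 Cr = 9.10 Cr
Total withheld: 53.90 Cr + 9.03 Cr + 18.90 Cr + 9.10 Cr = 90.93 Cr
Net pay: 700.00 Cr − 90.93 Cr = 609.07 Cr

609.07 Cr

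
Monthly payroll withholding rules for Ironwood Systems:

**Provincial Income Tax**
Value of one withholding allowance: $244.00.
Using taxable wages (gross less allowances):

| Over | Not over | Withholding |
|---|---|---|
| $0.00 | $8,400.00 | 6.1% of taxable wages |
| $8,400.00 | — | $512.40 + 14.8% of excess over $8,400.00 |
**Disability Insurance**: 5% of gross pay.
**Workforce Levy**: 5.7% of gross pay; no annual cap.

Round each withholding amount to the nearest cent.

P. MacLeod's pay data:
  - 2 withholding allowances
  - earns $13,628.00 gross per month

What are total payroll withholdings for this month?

Provincial Income Tax: taxable = $13,628.00 − 2×$244.00 = $13,140.00
  $512.40 + 14.8% × ($13,140.00 − $8,400.00) = $512.40 + 14.8% × $4,740.00 = $1,213.92
Disability Insurance: 5% × $13,628.00 = $681.40
Workforce Levy: 5.7% × $13,628.00 = $776.80
Total: $1,213.92 + $681.40 + $776.80 = $2,672.12

$2,672.12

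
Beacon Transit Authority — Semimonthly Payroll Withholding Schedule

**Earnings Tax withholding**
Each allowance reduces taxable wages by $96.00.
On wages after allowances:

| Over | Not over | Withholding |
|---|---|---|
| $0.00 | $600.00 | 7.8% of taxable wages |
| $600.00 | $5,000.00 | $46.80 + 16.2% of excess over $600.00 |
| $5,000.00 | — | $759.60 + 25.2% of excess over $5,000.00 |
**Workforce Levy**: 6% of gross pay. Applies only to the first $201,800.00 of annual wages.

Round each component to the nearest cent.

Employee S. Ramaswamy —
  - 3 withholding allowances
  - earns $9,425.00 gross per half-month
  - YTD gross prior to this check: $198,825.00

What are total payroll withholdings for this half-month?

Earnings Tax: taxable = $9,425.00 − 3×$96.00 = $9,137.00
  $759.60 + 25.2% × ($9,137.00 − $5,000.00) = $759.60 + 25.2% × $4,137.00 = $1,802.12
Workforce Levy: cap $201,800.00 − YTD $198,825.00 = $2,975.00 subject; 6% × $2,975.00 = $178.50
Total: $1,802.12 + $178.50 = $1,980.62

$1,980.62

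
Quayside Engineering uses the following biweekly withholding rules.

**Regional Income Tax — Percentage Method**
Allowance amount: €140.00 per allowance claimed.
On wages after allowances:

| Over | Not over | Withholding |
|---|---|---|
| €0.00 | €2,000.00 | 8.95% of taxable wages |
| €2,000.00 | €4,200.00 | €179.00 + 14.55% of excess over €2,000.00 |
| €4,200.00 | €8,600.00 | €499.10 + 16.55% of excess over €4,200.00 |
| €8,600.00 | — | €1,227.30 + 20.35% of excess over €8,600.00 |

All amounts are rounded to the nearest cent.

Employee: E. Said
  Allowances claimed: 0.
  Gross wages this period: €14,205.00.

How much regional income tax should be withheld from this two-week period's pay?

Regional Income Tax: taxable = €14,205.00
  €1,227.30 + 20.35% × (€14,205.00 − €8,600.00) = €1,227.30 + 20.35% × €5,605.00 = €2,367.92

€2,367.92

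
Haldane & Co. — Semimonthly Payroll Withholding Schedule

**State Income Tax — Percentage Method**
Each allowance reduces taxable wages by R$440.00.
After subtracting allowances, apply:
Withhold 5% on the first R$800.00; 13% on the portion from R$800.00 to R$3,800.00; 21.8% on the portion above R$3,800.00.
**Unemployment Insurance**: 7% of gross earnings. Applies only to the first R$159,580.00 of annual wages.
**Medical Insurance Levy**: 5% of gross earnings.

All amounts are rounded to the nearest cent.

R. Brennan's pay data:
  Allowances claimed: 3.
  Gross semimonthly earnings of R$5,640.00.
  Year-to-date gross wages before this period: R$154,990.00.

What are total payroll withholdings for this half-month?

R$1,146.66

State Income Tax: taxable = R$5,640.00 − 3×R$440.00 = R$4,320.00
  R$430.00 + 21.8% × (R$4,320.00 − R$3,800.00) = R$430.00 + 21.8% × R$520.00 = R$543.36
Unemployment Insurance: cap R$159,580.00 − YTD R$154,990.00 = R$4,590.00 subject; 7% × R$4,590.00 = R$321.30
Medical Insurance Levy: 5% × R$5,640.00 = R$282.00
Total: R$543.36 + R$321.30 + R$282.00 = R$1,146.66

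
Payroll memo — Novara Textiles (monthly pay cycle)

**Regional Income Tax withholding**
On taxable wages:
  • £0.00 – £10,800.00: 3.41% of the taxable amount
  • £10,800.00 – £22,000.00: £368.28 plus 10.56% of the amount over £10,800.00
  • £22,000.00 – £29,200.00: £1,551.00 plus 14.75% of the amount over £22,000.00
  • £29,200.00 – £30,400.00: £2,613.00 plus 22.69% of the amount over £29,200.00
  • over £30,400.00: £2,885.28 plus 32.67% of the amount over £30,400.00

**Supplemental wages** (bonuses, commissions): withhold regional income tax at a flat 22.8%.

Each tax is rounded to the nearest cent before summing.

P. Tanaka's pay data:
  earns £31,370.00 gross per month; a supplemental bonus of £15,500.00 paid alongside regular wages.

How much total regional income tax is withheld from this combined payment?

Regional Income Tax: taxable = £31,370.00
  £2,885.28 + 32.67% × (£31,370.00 − £30,400.00) = £2,885.28 + 32.67% × £970.00 = £3,202.18
Supplemental (22.8% flat on bonus): 22.8% × £15,500.00 = £3,534.00
Total regional income tax: £3,202.18 + £3,534.00 = £6,736.18

£6,736.18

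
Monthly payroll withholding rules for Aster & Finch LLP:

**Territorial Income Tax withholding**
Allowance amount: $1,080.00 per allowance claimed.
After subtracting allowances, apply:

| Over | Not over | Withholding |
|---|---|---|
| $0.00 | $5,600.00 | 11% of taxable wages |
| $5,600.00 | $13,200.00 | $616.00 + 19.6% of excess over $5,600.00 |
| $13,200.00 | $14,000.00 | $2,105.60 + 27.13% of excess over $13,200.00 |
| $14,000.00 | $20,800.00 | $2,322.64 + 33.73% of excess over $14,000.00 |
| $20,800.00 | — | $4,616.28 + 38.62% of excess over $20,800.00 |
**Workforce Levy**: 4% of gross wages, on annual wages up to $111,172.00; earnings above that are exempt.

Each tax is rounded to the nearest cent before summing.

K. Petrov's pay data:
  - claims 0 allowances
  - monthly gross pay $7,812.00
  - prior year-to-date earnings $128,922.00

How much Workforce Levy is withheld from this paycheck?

$0.00

Workforce Levy: YTD $128,922.00 ≥ cap $111,172.00 → $0.00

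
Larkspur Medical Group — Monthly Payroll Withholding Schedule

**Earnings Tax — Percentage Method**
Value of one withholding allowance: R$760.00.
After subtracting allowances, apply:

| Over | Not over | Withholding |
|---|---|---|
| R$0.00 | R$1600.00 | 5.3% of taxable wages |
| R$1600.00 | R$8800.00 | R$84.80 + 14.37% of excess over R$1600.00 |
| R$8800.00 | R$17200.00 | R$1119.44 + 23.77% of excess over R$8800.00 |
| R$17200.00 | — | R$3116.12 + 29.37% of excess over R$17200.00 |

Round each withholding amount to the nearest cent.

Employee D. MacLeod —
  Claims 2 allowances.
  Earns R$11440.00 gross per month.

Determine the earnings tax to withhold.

Earnings Tax: taxable = R$11440.00 − 2×R$760.00 = R$9920.00
  R$1119.44 + 23.77% × (R$9920.00 − R$8800.00) = R$1119.44 + 23.77% × R$1120.00 = R$1385.66

R$1385.66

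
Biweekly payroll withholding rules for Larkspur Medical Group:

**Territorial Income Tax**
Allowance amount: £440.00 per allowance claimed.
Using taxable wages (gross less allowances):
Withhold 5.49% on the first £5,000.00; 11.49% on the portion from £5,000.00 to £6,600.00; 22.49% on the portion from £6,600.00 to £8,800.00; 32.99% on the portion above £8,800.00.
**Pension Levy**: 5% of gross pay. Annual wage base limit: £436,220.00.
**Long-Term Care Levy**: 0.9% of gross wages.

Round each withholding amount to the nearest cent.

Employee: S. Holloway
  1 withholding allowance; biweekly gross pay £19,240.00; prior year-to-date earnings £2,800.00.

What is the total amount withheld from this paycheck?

Territorial Income Tax: taxable = £19,240.00 − 1×£440.00 = £18,800.00
  £953.12 + 32.99% × (£18,800.00 − £8,800.00) = £953.12 + 32.99% × £10,000.00 = £4,252.12
Pension Levy: 5% × £19,240.00 = £962.00
Long-Term Care Levy: 0.9% × £19,240.00 = £173.16
Total: £4,252.12 + £962.00 + £173.16 = £5,387.28

£5,387.28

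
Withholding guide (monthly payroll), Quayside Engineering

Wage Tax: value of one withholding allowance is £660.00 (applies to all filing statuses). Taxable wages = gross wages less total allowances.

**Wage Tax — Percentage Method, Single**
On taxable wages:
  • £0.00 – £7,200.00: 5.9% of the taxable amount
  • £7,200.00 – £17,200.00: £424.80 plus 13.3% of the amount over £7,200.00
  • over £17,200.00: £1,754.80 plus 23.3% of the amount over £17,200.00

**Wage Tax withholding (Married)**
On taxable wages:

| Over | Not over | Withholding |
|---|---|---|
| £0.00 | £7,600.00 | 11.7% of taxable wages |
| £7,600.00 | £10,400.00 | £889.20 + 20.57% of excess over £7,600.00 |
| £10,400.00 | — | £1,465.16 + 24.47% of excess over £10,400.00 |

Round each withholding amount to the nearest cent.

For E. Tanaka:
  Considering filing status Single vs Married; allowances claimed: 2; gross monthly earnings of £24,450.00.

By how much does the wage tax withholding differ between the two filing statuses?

Wage Tax (Single): taxable = £24,450.00 − 2×£660.00 = £23,130.00
  £1,754.80 + 23.3% × (£23,130.00 − £17,200.00) = £1,754.80 + 23.3% × £5,930.00 = £3,136.49
Wage Tax (Married): taxable = £24,450.00 − 2×£660.00 = £23,130.00
  £1,465.16 + 24.47% × (£23,130.00 − £10,400.00) = £1,465.16 + 24.47% × £12,730.00 = £4,580.19
Difference: |£3,136.49 − £4,580.19| = £1,443.70 (higher under Married)

£1,443.70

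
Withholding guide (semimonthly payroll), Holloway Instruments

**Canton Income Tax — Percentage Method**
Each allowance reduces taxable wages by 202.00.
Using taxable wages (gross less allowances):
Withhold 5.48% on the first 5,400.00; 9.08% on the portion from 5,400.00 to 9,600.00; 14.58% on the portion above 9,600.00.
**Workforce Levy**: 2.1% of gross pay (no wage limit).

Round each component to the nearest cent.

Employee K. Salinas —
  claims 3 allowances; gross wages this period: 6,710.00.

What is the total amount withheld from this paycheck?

Canton Income Tax: taxable = 6,710.00 − 3×202.00 = 6,104.00
  295.92 + 9.08% × (6,104.00 − 5,400.00) = 295.92 + 9.08% × 704.00 = 359.84
Workforce Levy: 2.1% × 6,710.00 = 140.91
Total: 359.84 + 140.91 = 500.75

500.75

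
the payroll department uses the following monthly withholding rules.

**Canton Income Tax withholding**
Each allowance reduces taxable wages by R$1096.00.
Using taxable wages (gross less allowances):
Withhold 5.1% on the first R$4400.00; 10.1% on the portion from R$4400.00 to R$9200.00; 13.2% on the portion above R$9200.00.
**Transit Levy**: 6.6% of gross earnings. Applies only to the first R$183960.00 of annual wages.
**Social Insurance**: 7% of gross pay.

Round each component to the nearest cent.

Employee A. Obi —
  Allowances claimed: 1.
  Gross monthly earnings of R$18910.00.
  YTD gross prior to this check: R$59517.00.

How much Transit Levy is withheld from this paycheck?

Transit Levy: 6.6% × R$18910.00 = R$1248.06

R$1248.06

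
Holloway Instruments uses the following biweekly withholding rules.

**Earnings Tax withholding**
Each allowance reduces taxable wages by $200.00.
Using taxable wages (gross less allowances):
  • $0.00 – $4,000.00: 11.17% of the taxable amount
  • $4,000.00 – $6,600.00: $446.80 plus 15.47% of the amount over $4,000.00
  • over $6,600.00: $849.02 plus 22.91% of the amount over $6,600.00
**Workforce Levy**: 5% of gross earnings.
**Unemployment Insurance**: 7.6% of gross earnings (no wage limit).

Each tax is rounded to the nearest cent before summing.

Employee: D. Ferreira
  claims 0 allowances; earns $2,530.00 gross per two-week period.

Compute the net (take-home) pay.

Earnings Tax: taxable = $2,530.00
  11.17% × $2,530.00 = $282.60
Workforce Levy: 5% × $2,530.00 = $126.50
Unemployment Insurance: 7.6% × $2,530.00 = $192.28
Total withheld: $282.60 + $126.50 + $192.28 = $601.38
Net pay: $2,530.00 − $601.38 = $1,928.62

$1,928.62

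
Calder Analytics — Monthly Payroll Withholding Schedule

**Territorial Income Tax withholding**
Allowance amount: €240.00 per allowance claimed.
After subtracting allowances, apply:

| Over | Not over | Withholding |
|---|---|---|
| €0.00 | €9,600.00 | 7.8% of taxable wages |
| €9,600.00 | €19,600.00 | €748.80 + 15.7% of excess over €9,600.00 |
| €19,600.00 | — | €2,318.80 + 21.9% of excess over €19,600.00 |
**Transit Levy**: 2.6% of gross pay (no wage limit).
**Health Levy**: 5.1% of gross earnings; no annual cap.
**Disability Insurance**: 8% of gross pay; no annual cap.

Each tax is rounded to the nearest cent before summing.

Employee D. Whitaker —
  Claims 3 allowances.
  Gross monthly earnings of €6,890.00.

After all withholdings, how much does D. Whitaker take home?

€5,327.01

Territorial Income Tax: taxable = €6,890.00 − 3×€240.00 = €6,170.00
  7.8% × €6,170.00 = €481.26
Transit Levy: 2.6% × €6,890.00 = €179.14
Health Levy: 5.1% × €6,890.00 = €351.39
Disability Insurance: 8% × €6,890.00 = €551.20
Total withheld: €481.26 + €179.14 + €351.39 + €551.20 = €1,562.99
Net pay: €6,890.00 − €1,562.99 = €5,327.01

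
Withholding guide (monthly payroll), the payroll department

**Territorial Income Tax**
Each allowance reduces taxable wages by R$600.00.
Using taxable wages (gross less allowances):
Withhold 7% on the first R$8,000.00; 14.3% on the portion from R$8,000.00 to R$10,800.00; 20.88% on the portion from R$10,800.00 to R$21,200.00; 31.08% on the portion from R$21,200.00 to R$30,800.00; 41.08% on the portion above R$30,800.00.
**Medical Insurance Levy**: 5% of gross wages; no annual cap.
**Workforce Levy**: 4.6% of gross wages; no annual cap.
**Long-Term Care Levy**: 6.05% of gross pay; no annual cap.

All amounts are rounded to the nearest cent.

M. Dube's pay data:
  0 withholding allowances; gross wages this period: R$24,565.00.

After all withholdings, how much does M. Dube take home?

R$16,542.82

Territorial Income Tax: taxable = R$24,565.00
  R$3,131.92 + 31.08% × (R$24,565.00 − R$21,200.00) = R$3,131.92 + 31.08% × R$3,365.00 = R$4,177.76
Medical Insurance Levy: 5% × R$24,565.00 = R$1,228.25
Workforce Levy: 4.6% × R$24,565.00 = R$1,129.99
Long-Term Care Levy: 6.05% × R$24,565.00 = R$1,486.18
Total withheld: R$4,177.76 + R$1,228.25 + R$1,129.99 + R$1,486.18 = R$8,022.18
Net pay: R$24,565.00 − R$8,022.18 = R$16,542.82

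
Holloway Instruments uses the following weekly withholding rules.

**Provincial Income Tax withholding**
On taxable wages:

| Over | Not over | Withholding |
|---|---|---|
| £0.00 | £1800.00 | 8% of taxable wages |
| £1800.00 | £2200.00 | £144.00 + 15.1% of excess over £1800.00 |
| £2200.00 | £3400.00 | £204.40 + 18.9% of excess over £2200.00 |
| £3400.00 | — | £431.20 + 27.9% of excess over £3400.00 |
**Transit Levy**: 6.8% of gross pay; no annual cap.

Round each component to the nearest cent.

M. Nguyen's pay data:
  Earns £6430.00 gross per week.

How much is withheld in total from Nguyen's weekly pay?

£1713.81

Provincial Income Tax: taxable = £6430.00
  £431.20 + 27.9% × (£6430.00 − £3400.00) = £431.20 + 27.9% × £3030.00 = £1276.57
Transit Levy: 6.8% × £6430.00 = £437.24
Total: £1276.57 + £437.24 = £1713.81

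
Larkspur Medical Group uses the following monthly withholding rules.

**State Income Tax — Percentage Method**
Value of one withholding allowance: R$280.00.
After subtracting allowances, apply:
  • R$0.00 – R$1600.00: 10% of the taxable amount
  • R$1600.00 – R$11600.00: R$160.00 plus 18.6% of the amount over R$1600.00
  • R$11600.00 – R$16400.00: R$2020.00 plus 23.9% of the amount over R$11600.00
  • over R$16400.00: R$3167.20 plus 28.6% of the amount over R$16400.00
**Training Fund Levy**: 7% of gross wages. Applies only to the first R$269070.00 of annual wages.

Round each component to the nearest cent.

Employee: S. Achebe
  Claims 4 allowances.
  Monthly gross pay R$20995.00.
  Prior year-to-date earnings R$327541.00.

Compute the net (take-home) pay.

State Income Tax: taxable = R$20995.00 − 4×R$280.00 = R$19875.00
  R$3167.20 + 28.6% × (R$19875.00 − R$16400.00) = R$3167.20 + 28.6% × R$3475.00 = R$4161.05
Training Fund Levy: YTD R$327541.00 ≥ cap R$269070.00 → R$0.00
Total withheld: R$4161.05 + R$0.00 = R$4161.05
Net pay: R$20995.00 − R$4161.05 = R$16833.95

R$16833.95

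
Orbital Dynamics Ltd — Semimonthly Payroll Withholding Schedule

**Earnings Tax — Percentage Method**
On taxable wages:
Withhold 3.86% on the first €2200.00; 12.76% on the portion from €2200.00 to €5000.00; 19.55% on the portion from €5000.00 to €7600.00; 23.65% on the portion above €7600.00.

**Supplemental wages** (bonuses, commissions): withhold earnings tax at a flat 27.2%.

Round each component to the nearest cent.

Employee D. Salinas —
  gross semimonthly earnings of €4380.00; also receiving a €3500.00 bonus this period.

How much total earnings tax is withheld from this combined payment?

Earnings Tax: taxable = €4380.00
  €84.92 + 12.76% × (€4380.00 − €2200.00) = €84.92 + 12.76% × €2180.00 = €363.09
Supplemental (27.2% flat on bonus): 27.2% × €3500.00 = €952.00
Total earnings tax: €363.09 + €952.00 = €1315.09

€1315.09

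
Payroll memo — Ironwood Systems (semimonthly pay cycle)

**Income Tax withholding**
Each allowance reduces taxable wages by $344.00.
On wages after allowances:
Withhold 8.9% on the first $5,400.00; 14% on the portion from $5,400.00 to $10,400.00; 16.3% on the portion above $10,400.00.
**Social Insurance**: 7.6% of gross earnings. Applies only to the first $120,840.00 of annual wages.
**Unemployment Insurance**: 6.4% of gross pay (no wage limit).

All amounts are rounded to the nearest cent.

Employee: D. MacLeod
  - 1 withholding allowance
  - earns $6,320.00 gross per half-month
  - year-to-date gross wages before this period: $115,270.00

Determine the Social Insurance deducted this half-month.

$423.32

Social Insurance: cap $120,840.00 − YTD $115,270.00 = $5,570.00 subject; 7.6% × $5,570.00 = $423.32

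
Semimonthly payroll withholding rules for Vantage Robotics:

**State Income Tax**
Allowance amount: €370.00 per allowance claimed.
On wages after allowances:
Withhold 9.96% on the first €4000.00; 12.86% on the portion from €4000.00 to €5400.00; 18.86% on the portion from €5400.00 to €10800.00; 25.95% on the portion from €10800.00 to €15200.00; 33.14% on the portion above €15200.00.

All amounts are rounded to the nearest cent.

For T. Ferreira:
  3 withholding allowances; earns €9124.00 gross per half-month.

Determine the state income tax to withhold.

State Income Tax: taxable = €9124.00 − 3×€370.00 = €8014.00
  €578.44 + 18.86% × (€8014.00 − €5400.00) = €578.44 + 18.86% × €2614.00 = €1071.44

€1071.44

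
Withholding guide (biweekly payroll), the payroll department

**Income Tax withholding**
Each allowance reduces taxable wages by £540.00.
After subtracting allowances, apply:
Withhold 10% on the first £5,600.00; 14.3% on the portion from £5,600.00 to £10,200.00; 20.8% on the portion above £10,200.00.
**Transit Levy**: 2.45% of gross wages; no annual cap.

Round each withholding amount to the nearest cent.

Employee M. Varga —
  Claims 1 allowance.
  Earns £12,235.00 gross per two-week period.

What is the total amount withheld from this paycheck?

£1,828.52

Income Tax: taxable = £12,235.00 − 1×£540.00 = £11,695.00
  £1,217.80 + 20.8% × (£11,695.00 − £10,200.00) = £1,217.80 + 20.8% × £1,495.00 = £1,528.76
Transit Levy: 2.45% × £12,235.00 = £299.76
Total: £1,528.76 + £299.76 = £1,828.52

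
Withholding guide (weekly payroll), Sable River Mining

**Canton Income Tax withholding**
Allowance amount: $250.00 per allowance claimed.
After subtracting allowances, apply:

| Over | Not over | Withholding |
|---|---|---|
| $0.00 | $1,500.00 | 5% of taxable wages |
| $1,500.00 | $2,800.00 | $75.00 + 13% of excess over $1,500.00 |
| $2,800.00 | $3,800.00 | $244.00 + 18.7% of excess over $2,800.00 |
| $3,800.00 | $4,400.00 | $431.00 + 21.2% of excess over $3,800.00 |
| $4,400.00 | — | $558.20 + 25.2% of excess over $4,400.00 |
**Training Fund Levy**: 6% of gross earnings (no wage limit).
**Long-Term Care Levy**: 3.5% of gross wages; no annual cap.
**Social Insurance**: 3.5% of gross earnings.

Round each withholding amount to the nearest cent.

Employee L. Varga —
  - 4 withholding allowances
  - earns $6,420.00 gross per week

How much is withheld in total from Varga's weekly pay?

$1,649.84

Canton Income Tax: taxable = $6,420.00 − 4×$250.00 = $5,420.00
  $558.20 + 25.2% × ($5,420.00 − $4,400.00) = $558.20 + 25.2% × $1,020.00 = $815.24
Training Fund Levy: 6% × $6,420.00 = $385.20
Long-Term Care Levy: 3.5% × $6,420.00 = $224.70
Social Insurance: 3.5% × $6,420.00 = $224.70
Total: $815.24 + $385.20 + $224.70 + $224.70 = $1,649.84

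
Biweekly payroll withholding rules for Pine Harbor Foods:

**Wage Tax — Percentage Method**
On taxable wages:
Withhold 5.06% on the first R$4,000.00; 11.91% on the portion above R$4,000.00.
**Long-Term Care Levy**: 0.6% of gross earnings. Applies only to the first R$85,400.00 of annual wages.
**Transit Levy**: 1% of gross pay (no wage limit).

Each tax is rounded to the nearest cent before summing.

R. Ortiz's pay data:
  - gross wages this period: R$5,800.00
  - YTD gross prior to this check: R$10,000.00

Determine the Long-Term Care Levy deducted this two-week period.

R$34.80

Long-Term Care Levy: 0.6% × R$5,800.00 = R$34.80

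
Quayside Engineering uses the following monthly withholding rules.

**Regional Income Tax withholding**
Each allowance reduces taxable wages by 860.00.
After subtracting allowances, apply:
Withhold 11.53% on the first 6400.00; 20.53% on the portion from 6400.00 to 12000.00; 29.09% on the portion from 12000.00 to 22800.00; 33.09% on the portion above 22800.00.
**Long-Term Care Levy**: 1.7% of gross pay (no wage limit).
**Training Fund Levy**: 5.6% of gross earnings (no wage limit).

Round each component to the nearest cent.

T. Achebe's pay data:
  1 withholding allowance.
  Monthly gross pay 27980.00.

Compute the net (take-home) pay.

19478.65

Regional Income Tax: taxable = 27980.00 − 1×860.00 = 27120.00
  5029.32 + 33.09% × (27120.00 − 22800.00) = 5029.32 + 33.09% × 4320.00 = 6458.81
Long-Term Care Levy: 1.7% × 27980.00 = 475.66
Training Fund Levy: 5.6% × 27980.00 = 1566.88
Total withheld: 6458.81 + 475.66 + 1566.88 = 8501.35
Net pay: 27980.00 − 8501.35 = 19478.65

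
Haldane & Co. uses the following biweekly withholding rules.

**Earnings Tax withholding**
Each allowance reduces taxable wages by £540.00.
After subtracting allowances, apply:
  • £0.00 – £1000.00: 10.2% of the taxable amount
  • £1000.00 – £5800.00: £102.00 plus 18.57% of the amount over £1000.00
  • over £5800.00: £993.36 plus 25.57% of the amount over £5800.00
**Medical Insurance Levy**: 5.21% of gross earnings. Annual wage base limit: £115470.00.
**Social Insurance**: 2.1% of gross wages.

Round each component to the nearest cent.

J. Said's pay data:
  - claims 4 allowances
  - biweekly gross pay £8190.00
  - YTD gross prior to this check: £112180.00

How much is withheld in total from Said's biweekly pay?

Earnings Tax: taxable = £8190.00 − 4×£540.00 = £6030.00
  £993.36 + 25.57% × (£6030.00 − £5800.00) = £993.36 + 25.57% × £230.00 = £1052.17
Medical Insurance Levy: cap £115470.00 − YTD £112180.00 = £3290.00 subject; 5.21% × £3290.00 = £171.41
Social Insurance: 2.1% × £8190.00 = £171.99
Total: £1052.17 + £171.41 + £171.99 = £1395.57

£1395.57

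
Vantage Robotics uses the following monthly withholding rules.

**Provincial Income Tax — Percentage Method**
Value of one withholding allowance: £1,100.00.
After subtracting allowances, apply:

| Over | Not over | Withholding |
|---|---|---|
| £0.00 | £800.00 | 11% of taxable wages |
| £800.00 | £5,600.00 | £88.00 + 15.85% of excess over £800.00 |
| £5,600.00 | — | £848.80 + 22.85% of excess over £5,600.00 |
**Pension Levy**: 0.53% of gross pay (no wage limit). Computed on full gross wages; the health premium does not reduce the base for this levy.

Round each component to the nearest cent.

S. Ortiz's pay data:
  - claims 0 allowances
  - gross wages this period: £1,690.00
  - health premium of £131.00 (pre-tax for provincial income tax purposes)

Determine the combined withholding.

£217.26

Provincial Income Tax: taxable = £1,690.00 − £131.00 = £1,559.00
  £88.00 + 15.85% × (£1,559.00 − £800.00) = £88.00 + 15.85% × £759.00 = £208.30
Pension Levy: 0.53% × £1,690.00 = £8.96
Total: £208.30 + £8.96 = £217.26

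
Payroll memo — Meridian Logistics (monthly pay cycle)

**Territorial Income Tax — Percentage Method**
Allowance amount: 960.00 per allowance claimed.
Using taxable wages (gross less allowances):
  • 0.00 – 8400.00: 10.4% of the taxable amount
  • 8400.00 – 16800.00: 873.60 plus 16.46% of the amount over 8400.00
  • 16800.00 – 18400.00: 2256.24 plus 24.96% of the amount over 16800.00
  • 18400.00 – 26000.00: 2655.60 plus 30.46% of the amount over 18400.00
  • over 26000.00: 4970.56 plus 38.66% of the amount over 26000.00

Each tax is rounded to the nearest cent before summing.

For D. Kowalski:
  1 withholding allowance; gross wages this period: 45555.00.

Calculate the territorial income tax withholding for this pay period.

12159.39

Territorial Income Tax: taxable = 45555.00 − 1×960.00 = 44595.00
  4970.56 + 38.66% × (44595.00 − 26000.00) = 4970.56 + 38.66% × 18595.00 = 12159.39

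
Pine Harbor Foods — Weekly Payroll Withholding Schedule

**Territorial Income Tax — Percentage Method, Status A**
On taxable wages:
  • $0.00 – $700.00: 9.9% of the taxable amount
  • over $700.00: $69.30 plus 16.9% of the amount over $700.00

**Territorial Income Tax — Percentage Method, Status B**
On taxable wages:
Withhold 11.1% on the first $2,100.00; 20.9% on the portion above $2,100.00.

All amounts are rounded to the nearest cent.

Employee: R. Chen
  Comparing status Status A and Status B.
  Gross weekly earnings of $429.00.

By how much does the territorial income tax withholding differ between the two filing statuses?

$5.15

Territorial Income Tax (Status A): taxable = $429.00
  9.9% × $429.00 = $42.47
Territorial Income Tax (Status B): taxable = $429.00
  11.1% × $429.00 = $47.62
Difference: |$42.47 − $47.62| = $5.15 (higher under Status B)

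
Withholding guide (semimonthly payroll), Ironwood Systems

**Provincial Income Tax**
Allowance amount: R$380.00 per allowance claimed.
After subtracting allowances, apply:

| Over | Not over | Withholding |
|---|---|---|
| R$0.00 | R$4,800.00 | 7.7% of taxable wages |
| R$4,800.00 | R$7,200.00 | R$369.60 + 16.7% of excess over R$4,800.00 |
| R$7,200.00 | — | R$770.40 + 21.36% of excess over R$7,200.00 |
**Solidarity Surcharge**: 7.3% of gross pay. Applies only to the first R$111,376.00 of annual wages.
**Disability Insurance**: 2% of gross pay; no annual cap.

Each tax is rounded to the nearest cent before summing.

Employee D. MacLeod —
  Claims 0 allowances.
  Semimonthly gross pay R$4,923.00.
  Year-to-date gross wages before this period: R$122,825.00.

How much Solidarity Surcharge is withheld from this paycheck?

R$0.00

Solidarity Surcharge: YTD R$122,825.00 ≥ cap R$111,376.00 → R$0.00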